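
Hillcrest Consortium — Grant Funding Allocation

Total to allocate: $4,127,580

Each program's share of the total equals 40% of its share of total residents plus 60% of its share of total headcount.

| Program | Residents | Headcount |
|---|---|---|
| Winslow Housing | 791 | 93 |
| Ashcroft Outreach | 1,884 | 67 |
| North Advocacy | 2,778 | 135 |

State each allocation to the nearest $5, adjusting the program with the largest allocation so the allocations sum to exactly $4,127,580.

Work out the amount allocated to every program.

Winslow Housing: $1,020,235; Ashcroft Outreach: $1,132,900; North Advocacy: $1,974,445

Residents total 5,453; headcount total 295.
Composite weights (40% residents + 60% headcount): Winslow Housing 0.2472; Ashcroft Outreach 0.2745; North Advocacy 0.4784.
Pro-rata amounts: Winslow Housing 1,020,237.26; Ashcroft Outreach 1,132,898.30; North Advocacy 1,974,444.44.
After rounding ($5): Winslow Housing $1,020,235; Ashcroft Outreach $1,132,900; North Advocacy $1,974,445. Sum = $4,127,580.
Sum already equals the total — no adjustment.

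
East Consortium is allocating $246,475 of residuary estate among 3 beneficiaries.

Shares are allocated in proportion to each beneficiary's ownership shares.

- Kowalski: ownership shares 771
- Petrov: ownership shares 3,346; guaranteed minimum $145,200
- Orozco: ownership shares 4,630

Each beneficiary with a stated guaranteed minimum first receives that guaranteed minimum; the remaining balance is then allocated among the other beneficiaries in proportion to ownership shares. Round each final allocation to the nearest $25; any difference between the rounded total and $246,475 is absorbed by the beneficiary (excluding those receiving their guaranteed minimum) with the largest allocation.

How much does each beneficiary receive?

Kowalski: $14,450 | Petrov: $145,200 | Orozco: $86,825

Minimums first: Petrov $145,200. Remaining pool $101,275.
Remaining pool split over remaining ownership shares 5,401: Kowalski 14,457.14 → $14,450; Orozco 86,817.86 → $86,825.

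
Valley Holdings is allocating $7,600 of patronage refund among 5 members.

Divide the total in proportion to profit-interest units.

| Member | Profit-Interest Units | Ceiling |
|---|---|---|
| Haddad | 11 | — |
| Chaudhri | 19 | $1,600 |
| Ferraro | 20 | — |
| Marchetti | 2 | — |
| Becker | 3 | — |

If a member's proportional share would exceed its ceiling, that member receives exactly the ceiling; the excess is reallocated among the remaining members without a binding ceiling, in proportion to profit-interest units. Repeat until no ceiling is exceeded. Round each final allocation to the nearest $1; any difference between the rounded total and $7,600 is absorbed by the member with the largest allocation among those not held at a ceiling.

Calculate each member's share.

Haddad: $1,833; Chaudhri: $1,600; Ferraro: $3,334; Marchetti: $333; Becker: $500

Sum of profit-interest units: 55.
Pro-rata shares before constraints: Haddad 1,520.00; Chaudhri 2,625.45; Ferraro 2,763.64; Marchetti 276.36; Becker 414.55.
Cap binds for Chaudhri ($1,600); balance $6,000 reallocated over remaining profit-interest units 36.
Remaining shares: Haddad 1,833.33 → $1,833; Ferraro 3,333.33 → $3,333; Marchetti 333.33 → $333; Becker 500.00 → $500.
Rounding difference +$1 applied to Ferraro → $3,334.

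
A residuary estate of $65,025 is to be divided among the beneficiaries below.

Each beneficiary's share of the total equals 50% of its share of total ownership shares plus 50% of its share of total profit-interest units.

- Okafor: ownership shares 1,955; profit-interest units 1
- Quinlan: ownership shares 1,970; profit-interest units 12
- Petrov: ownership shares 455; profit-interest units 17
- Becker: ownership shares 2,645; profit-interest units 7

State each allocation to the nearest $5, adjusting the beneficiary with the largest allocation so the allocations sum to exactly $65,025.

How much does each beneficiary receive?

Okafor: $9,925 · Quinlan: $19,665 · Petrov: $17,045 · Becker: $18,390

Ownership shares total 7,025; profit-interest units total 37.
Combined weights (50% ownership shares + 50% profit-interest units): Okafor 0.1527; Quinlan 0.3024; Petrov 0.2621; Becker 0.2829.
Proportional shares: Okafor 9,926.68; Quinlan 19,661.98; Petrov 17,043.97; Becker 18,392.37.
Rounded to nearest $5: Okafor $9,925; Quinlan $19,660; Petrov $17,045; Becker $18,390. Sum = $65,020.
Difference $65,025 − $65,020 = +$5 applied to largest allocation (Quinlan): Quinlan becomes $19,665.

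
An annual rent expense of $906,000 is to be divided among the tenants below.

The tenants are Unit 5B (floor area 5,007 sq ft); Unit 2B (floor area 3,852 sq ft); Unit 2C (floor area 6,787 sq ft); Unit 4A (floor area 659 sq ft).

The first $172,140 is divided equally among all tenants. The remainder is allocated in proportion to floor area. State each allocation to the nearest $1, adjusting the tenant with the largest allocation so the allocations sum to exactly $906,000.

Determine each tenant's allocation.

Unit 5B: $268,391 · Unit 2B: $216,407 · Unit 2C: $348,507 · Unit 4A: $72,695

Equal tier: $172,140 ÷ 4 = $43,035 apiece.
Remainder $733,860 by floor area (total 16,305): Unit 5B 225,356.46 → $225,356; Unit 2B 173,371.89 → $173,372; Unit 2C 305,471.19 → $305,471; Unit 4A 29,660.46 → $29,660.
Rounding difference +$1 on remainder applied to Unit 2C.
Totals: Unit 5B $43,035 + $225,356 = $268,391; Unit 2B $43,035 + $173,372 = $216,407; Unit 2C $43,035 + $305,472 = $348,507; Unit 4A $43,035 + $29,660 = $72,695.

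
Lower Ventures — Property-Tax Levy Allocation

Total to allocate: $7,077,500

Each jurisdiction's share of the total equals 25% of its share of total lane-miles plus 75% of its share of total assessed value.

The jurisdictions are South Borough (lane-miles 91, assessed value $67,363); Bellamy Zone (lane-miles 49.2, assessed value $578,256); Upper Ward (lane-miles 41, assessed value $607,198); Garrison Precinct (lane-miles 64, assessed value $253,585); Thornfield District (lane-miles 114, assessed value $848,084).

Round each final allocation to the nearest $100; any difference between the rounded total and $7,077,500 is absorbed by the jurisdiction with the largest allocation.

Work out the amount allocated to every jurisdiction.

Totals — lane-miles 359.2, assessed value 2,354,486.
Blended shares (25% lane-miles + 75% assessed value): South Borough 0.0848; Bellamy Zone 0.2184; Upper Ward 0.2220; Garrison Precinct 0.1253; Thornfield District 0.3495.
Pro-rata amounts: South Borough 600,122.86; Bellamy Zone 1,546,015.66; Upper Ward 1,570,872.42; Garrison Precinct 886,956.65; Thornfield District 2,473,532.41.
After rounding ($100): South Borough $600,100; Bellamy Zone $1,546,000; Upper Ward $1,570,900; Garrison Precinct $887,000; Thornfield District $2,473,500. Sum = $7,077,500.
No rounding difference to absorb.

South Borough: $600,100 | Bellamy Zone: $1,546,000 | Upper Ward: $1,570,900 | Garrison Precinct: $887,000 | Thornfield District: $2,473,500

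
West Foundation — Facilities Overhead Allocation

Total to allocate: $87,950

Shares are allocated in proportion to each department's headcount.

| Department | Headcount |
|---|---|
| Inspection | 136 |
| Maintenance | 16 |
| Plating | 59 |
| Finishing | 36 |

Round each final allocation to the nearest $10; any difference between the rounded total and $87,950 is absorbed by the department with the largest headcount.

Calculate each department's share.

Total headcount = 247.
Pro-rata amounts: Inspection 136/247 × $87,950 = 48,425.91; Maintenance 16/247 × $87,950 = 5,697.17; Plating 59/247 × $87,950 = 21,008.30; Finishing 36/247 × $87,950 = 12,818.62.
After rounding ($10): Inspection $48,430; Maintenance $5,700; Plating $21,010; Finishing $12,820. Sum = $87,960.
Difference $87,950 − $87,960 = −$10 applied to largest headcount (Inspection): Inspection becomes $48,420.

Inspection: $48,420 | Maintenance: $5,700 | Plating: $21,010 | Finishing: $12,820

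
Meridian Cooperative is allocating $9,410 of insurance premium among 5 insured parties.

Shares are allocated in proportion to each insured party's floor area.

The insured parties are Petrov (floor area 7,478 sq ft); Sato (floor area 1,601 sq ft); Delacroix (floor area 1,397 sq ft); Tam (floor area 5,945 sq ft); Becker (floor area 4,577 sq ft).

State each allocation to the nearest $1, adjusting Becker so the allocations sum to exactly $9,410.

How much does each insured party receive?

Floor area total: 20,998.
Pro-rata amounts: Petrov 7,478/20,998 × $9,410 = 3,351.18; Sato 1,601/20,998 × $9,410 = 717.47; Delacroix 1,397/20,998 × $9,410 = 626.05; Tam 5,945/20,998 × $9,410 = 2,664.18; Becker 4,577/20,998 × $9,410 = 2,051.13.
Rounded to nearest $1: Petrov $3,351; Sato $717; Delacroix $626; Tam $2,664; Becker $2,051. Sum = $9,409.
Difference $9,410 − $9,409 = +$1 applied to Becker: Becker becomes $2,052.

Petrov: $3,351 · Sato: $717 · Delacroix: $626 · Tam: $2,664 · Becker: $2,052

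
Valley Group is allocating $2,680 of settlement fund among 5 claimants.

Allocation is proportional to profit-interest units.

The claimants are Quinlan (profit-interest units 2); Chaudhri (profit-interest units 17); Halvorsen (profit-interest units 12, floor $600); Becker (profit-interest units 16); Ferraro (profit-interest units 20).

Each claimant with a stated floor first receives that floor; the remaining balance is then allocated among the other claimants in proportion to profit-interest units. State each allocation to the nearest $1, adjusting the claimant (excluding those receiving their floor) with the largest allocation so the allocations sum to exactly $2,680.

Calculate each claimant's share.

Guaranteed amounts: Halvorsen $600. Balance $2,080.
Balance split over remaining profit-interest units 55: Quinlan 75.64 → $76; Chaudhri 642.91 → $643; Becker 605.09 → $605; Ferraro 756.36 → $756.

Quinlan: $76; Chaudhri: $643; Halvorsen: $600; Becker: $605; Ferraro: $756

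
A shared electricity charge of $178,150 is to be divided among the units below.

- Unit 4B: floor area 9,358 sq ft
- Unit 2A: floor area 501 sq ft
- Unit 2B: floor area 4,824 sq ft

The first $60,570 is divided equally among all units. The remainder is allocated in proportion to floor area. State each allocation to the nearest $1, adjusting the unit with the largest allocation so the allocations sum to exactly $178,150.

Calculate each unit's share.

Unit 4B: $95,128 · Unit 2A: $24,202 · Unit 2B: $58,820

First tranche $60,570 split equally: $20,190 each.
Remainder $117,580 by floor area (total 14,683): Unit 4B 74,937.93 → $74,938; Unit 2A 4,011.96 → $4,012; Unit 2B 38,630.11 → $38,630.
Totals: Unit 4B $20,190 + $74,938 = $95,128; Unit 2A $20,190 + $4,012 = $24,202; Unit 2B $20,190 + $38,630 = $58,820.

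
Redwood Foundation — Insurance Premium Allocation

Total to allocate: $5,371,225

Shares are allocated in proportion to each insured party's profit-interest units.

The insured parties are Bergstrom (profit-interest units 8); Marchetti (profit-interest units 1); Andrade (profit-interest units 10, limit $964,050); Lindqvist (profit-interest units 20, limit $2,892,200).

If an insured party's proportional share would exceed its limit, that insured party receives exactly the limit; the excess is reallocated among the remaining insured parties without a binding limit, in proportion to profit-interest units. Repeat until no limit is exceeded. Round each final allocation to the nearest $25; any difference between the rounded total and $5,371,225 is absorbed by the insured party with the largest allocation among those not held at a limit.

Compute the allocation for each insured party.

Combined profit-interest units = 39.
Proportional shares (ignoring caps): Bergstrom 1,101,789.74; Marchetti 137,723.72; Andrade 1,377,237.18; Lindqvist 2,754,474.36.
Cap binds for Andrade ($964,050); remaining pool $4,407,175 reallocated over remaining profit-interest units 29.
Cap binds for Lindqvist ($2,892,200); remaining pool $1,514,975 reallocated over remaining profit-interest units 9.
Redistributed shares: Bergstrom 1,346,644.44 → $1,346,650; Marchetti 168,330.56 → $168,325.

Bergstrom: $1,346,650; Marchetti: $168,325; Andrade: $964,050; Lindqvist: $2,892,200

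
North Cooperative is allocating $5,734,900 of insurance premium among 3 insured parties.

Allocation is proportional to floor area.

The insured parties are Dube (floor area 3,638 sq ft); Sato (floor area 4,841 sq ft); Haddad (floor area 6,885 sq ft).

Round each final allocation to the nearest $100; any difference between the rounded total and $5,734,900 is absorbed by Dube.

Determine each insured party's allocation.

Sum of floor area: 15,364.
Pro-rata amounts: Dube 3,638/15,364 × $5,734,900 = 1,357,951.46; Sato 4,841/15,364 × $5,734,900 = 1,806,993.68; Haddad 6,885/15,364 × $5,734,900 = 2,569,954.86.
At nearest $100: Dube $1,358,000; Sato $1,807,000; Haddad $2,570,000. Sum = $5,735,000.
Difference $5,734,900 − $5,735,000 = −$100 applied to Dube: Dube becomes $1,357,900.

Dube: $1,357,900; Sato: $1,807,000; Haddad: $2,570,000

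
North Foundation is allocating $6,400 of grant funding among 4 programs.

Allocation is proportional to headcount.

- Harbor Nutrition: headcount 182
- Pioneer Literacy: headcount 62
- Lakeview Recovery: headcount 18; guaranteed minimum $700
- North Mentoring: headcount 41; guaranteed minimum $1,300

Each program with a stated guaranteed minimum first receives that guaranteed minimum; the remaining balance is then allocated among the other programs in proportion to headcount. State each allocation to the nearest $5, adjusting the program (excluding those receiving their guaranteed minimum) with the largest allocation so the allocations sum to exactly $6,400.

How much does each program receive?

Harbor Nutrition: $3,280 · Pioneer Literacy: $1,120 · Lakeview Recovery: $700 · North Mentoring: $1,300

Fund the minimums — Lakeview Recovery $700; North Mentoring $1,300. Remaining pool $4,400.
Remaining pool split over remaining headcount 244: Harbor Nutrition 3,281.97 → $3,280; Pioneer Literacy 1,118.03 → $1,120.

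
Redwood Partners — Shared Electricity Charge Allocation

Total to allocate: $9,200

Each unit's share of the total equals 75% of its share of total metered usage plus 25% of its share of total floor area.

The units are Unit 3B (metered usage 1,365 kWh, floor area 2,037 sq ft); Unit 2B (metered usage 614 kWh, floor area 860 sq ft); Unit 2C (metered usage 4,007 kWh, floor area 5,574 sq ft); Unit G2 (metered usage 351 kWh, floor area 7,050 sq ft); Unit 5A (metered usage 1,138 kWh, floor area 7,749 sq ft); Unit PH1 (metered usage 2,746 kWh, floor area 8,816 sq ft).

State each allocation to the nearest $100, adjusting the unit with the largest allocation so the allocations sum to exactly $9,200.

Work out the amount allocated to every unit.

Unit 3B: $1,100; Unit 2B: $500; Unit 2C: $3,100; Unit G2: $700; Unit 5A: $1,300; Unit PH1: $2,500

Totals — metered usage 10,221, floor area 32,086.
Blended shares (75% metered usage + 25% floor area): Unit 3B 0.1160; Unit 2B 0.0518; Unit 2C 0.3375; Unit G2 0.0807; Unit 5A 0.1439; Unit PH1 0.2702.
Pro-rata amounts: Unit 3B 1,067.50; Unit 2B 476.15; Unit 2C 3,104.61; Unit G2 742.31; Unit 5A 1,323.71; Unit PH1 2,485.72.
After rounding ($100): Unit 3B $1,100; Unit 2B $500; Unit 2C $3,100; Unit G2 $700; Unit 5A $1,300; Unit PH1 $2,500. Sum = $9,200.
Sum already equals the total — no adjustment.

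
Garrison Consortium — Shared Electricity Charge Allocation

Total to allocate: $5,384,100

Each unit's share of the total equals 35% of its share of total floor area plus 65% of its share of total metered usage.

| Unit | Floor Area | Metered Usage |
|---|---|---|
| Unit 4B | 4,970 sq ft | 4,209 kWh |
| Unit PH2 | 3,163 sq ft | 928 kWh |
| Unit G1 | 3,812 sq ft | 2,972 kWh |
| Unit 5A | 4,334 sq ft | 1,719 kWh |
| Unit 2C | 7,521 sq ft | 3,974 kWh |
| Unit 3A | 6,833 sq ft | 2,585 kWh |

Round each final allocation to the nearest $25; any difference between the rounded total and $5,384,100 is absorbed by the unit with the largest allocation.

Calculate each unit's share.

Totals — floor area 30,633, metered usage 16,387.
Composite weights (35% floor area + 65% metered usage): Unit 4B 0.2237; Unit PH2 0.0729; Unit G1 0.1614; Unit 5A 0.1177; Unit 2C 0.2436; Unit 3A 0.1806.
Pro-rata amounts: Unit 4B 1,204,625.77; Unit PH2 392,763.62; Unit G1 869,211.61; Unit 5A 633,728.17; Unit 2C 1,311,366.94; Unit 3A 972,403.89.
Rounded to nearest $25: Unit 4B $1,204,625; Unit PH2 $392,775; Unit G1 $869,200; Unit 5A $633,725; Unit 2C $1,311,375; Unit 3A $972,400. Sum = $5,384,100.
Rounded total matches; no reconciliation needed.

Unit 4B: $1,204,625; Unit PH2: $392,775; Unit G1: $869,200; Unit 5A: $633,725; Unit 2C: $1,311,375; Unit 3A: $972,400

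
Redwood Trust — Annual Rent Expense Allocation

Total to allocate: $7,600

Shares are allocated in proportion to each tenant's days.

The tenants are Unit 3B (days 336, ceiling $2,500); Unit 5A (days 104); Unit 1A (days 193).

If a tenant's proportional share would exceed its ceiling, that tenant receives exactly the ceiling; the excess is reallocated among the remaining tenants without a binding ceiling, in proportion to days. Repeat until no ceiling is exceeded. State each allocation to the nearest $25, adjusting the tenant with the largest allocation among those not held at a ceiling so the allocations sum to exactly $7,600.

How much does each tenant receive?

Days total: 633.
Unconstrained shares: Unit 3B 4,034.12; Unit 5A 1,248.66; Unit 1A 2,317.22.
Capped: Unit 3B ($2,500); residual $5,100 reallocated over remaining days 297.
Remaining shares: Unit 5A 1,785.86 → $1,775; Unit 1A 3,314.14 → $3,325.

Unit 3B: $2,500; Unit 5A: $1,775; Unit 1A: $3,325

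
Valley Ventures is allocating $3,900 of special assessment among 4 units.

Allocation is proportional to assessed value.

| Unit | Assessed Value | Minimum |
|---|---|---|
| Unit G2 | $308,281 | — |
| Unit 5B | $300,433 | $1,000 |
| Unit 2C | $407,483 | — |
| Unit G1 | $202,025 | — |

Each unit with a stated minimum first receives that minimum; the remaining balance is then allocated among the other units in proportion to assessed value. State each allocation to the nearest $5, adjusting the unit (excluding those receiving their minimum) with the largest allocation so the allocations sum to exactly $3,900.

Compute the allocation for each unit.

Guaranteed amounts: Unit 5B $1,000. Remaining pool $2,900.
Remaining pool split over remaining assessed value 917,789: Unit G2 974.10 → $975; Unit 2C 1,287.55 → $1,290; Unit G1 638.35 → $640.
Rounding difference −$5 applied to Unit 2C → $1,285.

Unit G2: $975 · Unit 5B: $1,000 · Unit 2C: $1,285 · Unit G1: $640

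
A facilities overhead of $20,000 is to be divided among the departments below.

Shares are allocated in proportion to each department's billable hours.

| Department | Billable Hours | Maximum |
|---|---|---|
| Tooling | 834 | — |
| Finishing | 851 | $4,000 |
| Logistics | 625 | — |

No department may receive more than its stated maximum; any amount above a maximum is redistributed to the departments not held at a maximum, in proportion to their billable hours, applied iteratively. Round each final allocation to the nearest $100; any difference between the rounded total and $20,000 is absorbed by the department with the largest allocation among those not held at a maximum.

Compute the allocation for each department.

Tooling: $9,100 · Finishing: $4,000 · Logistics: $6,900

Sum of billable hours: 2,310.
Proportional shares (ignoring caps): Tooling 7,220.78; Finishing 7,367.97; Logistics 5,411.26.
Held at cap: Finishing ($4,000); residual $16,000 reallocated over remaining billable hours 1,459.
Shares after redistribution: Tooling 9,145.99 → $9,100; Logistics 6,854.01 → $6,900.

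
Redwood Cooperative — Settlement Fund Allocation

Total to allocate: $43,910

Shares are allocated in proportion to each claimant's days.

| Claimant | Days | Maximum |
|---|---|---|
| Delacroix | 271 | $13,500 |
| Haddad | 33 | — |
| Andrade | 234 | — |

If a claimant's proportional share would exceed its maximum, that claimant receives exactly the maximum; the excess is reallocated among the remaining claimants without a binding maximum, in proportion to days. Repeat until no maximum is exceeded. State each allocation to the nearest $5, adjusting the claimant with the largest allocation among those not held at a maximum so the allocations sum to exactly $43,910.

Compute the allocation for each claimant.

Delacroix: $13,500 · Haddad: $3,760 · Andrade: $26,650

Combined days = 538.
Unconstrained shares: Delacroix 22,118.23; Haddad 2,693.36; Andrade 19,098.40.
Capped: Delacroix ($13,500); remaining pool $30,410 reallocated over remaining days 267.
Shares after redistribution: Haddad 3,758.54 → $3,760; Andrade 26,651.46 → $26,650.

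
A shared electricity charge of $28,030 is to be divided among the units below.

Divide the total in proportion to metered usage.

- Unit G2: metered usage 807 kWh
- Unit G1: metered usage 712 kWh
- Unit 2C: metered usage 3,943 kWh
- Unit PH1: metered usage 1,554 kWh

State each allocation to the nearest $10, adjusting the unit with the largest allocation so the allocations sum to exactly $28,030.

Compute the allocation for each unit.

Sum of metered usage: 7,016.
Proportional shares: Unit G2 807/7,016 × $28,030 = 3,224.09; Unit G1 712/7,016 × $28,030 = 2,844.55; Unit 2C 3,943/7,016 × $28,030 = 15,752.89; Unit PH1 1,554/7,016 × $28,030 = 6,208.47.
After rounding ($10): Unit G2 $3,220; Unit G1 $2,840; Unit 2C $15,750; Unit PH1 $6,210. Sum = $28,020.
Difference $28,030 − $28,020 = +$10 applied to largest allocation (Unit 2C): Unit 2C becomes $15,760.

Unit G2: $3,220; Unit G1: $2,840; Unit 2C: $15,760; Unit PH1: $6,210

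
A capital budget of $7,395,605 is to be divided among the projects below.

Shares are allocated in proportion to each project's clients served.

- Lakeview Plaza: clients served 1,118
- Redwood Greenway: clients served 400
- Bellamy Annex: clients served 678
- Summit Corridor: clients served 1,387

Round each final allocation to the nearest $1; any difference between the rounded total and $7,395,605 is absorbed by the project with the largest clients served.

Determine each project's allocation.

Lakeview Plaza: $2,307,643 | Redwood Greenway: $825,633 | Bellamy Annex: $1,399,447 | Summit Corridor: $2,862,882

Clients served total: 3,583.
Raw shares: Lakeview Plaza 1,118/3,583 × $7,395,605 = 2,307,643.42; Redwood Greenway 400/3,583 × $7,395,605 = 825,632.71; Bellamy Annex 678/3,583 × $7,395,605 = 1,399,447.44; Summit Corridor 1,387/3,583 × $7,395,605 = 2,862,881.42.
At nearest $1: Lakeview Plaza $2,307,643; Redwood Greenway $825,633; Bellamy Annex $1,399,447; Summit Corridor $2,862,881. Sum = $7,395,604.
Difference $7,395,605 − $7,395,604 = +$1 applied to largest clients served (Summit Corridor): Summit Corridor becomes $2,862,882.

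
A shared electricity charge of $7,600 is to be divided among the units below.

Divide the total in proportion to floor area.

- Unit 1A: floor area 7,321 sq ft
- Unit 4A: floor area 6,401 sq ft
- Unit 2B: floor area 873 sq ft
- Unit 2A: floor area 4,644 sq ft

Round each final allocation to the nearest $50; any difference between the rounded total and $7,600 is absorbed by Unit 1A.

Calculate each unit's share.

Combined floor area = 19,239.
Pro-rata amounts: Unit 1A 7,321/19,239 × $7,600 = 2,892.02; Unit 4A 6,401/19,239 × $7,600 = 2,528.59; Unit 2B 873/19,239 × $7,600 = 344.86; Unit 2A 4,644/19,239 × $7,600 = 1,834.52.
After rounding ($50): Unit 1A $2,900; Unit 4A $2,550; Unit 2B $350; Unit 2A $1,850. Sum = $7,650.
Difference $7,600 − $7,650 = −$50 applied to Unit 1A: Unit 1A becomes $2,850.

Unit 1A: $2,850 · Unit 4A: $2,550 · Unit 2B: $350 · Unit 2A: $1,850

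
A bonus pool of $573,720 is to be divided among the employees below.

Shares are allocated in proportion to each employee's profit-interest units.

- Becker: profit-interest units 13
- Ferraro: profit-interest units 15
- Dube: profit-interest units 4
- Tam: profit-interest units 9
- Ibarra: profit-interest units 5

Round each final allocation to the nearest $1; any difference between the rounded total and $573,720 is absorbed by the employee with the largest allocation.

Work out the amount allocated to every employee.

Becker: $162,138; Ferraro: $187,082; Dube: $49,889; Tam: $112,250; Ibarra: $62,361

Sum of profit-interest units: 46.
Pro-rata amounts: Becker 13/46 × $573,720 = 162,138.26; Ferraro 15/46 × $573,720 = 187,082.61; Dube 4/46 × $573,720 = 49,888.70; Tam 9/46 × $573,720 = 112,249.57; Ibarra 5/46 × $573,720 = 62,360.87.
At nearest $1: Becker $162,138; Ferraro $187,083; Dube $49,889; Tam $112,250; Ibarra $62,361. Sum = $573,721.
Difference $573,720 − $573,721 = −$1 applied to largest allocation (Ferraro): Ferraro becomes $187,082.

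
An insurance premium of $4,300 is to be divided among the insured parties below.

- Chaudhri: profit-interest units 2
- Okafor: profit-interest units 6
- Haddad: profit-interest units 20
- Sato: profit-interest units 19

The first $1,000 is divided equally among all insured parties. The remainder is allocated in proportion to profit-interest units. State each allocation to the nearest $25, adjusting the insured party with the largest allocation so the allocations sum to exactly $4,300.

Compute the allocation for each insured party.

First tranche $1,000 split equally: $250 each.
Remainder $3,300 by profit-interest units (total 47): Chaudhri 140.43 → $150; Okafor 421.28 → $425; Haddad 1,404.26 → $1,400; Sato 1,334.04 → $1,325.
Totals: Chaudhri $250 + $150 = $400; Okafor $250 + $425 = $675; Haddad $250 + $1,400 = $1,650; Sato $250 + $1,325 = $1,575.

Chaudhri: $400 · Okafor: $675 · Haddad: $1,650 · Sato: $1,575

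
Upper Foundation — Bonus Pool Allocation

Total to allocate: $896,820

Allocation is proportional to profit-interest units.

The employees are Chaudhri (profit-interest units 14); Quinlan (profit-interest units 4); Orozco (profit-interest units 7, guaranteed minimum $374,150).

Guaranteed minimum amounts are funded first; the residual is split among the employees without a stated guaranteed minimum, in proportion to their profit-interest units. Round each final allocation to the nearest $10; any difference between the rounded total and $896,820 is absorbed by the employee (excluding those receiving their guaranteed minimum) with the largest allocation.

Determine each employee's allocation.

Fund the minimums — Orozco $374,150. Balance $522,670.
Balance split over remaining profit-interest units 18: Chaudhri 406,521.11 → $406,520; Quinlan 116,148.89 → $116,150.

Chaudhri: $406,520 | Quinlan: $116,150 | Orozco: $374,150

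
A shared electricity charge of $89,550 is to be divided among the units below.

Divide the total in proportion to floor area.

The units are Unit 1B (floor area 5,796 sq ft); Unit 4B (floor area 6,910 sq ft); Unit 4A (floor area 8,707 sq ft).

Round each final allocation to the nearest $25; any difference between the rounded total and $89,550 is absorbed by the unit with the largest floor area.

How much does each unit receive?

Floor area total: 21,413.
Pro-rata amounts: Unit 1B 5,796/21,413 × $89,550 = 24,239.10; Unit 4B 6,910/21,413 × $89,550 = 28,897.89; Unit 4A 8,707/21,413 × $89,550 = 36,413.01.
After rounding ($25): Unit 1B $24,250; Unit 4B $28,900; Unit 4A $36,425. Sum = $89,575.
Difference $89,550 − $89,575 = −$25 applied to largest floor area (Unit 4A): Unit 4A becomes $36,400.

Unit 1B: $24,250 · Unit 4B: $28,900 · Unit 4A: $36,400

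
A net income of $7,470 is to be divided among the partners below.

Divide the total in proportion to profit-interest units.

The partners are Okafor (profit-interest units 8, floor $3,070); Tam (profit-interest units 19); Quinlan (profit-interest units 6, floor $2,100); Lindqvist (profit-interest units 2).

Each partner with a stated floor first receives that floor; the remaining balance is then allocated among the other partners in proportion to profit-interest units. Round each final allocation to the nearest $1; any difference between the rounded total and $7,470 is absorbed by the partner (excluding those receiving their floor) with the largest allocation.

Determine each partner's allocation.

Okafor: $3,070; Tam: $2,081; Quinlan: $2,100; Lindqvist: $219

Minimums first: Okafor $3,070; Quinlan $2,100. Remaining pool $2,300.
Remaining pool split over remaining profit-interest units 21: Tam 2,080.95 → $2,081; Lindqvist 219.05 → $219.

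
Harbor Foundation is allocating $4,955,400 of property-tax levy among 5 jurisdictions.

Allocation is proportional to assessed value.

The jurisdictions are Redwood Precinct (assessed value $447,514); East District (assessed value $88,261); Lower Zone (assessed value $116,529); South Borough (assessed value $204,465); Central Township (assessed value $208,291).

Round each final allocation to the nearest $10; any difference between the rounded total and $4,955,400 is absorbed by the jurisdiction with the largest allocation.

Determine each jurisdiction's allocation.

Combined assessed value = 1,065,060.
Pro-rata amounts: Redwood Precinct 447,514/1,065,060 × $4,955,400 = 2,082,146.43; East District 88,261/1,065,060 × $4,955,400 = 410,651.57; Lower Zone 116,529/1,065,060 × $4,955,400 = 542,173.97; South Borough 204,465/1,065,060 × $4,955,400 = 951,313.41; Central Township 208,291/1,065,060 × $4,955,400 = 969,114.62.
Rounded to nearest $10: Redwood Precinct $2,082,150; East District $410,650; Lower Zone $542,170; South Borough $951,310; Central Township $969,110. Sum = $4,955,390.
Difference $4,955,400 − $4,955,390 = +$10 applied to largest allocation (Redwood Precinct): Redwood Precinct becomes $2,082,160.

Redwood Precinct: $2,082,160 | East District: $410,650 | Lower Zone: $542,170 | South Borough: $951,310 | Central Township: $969,110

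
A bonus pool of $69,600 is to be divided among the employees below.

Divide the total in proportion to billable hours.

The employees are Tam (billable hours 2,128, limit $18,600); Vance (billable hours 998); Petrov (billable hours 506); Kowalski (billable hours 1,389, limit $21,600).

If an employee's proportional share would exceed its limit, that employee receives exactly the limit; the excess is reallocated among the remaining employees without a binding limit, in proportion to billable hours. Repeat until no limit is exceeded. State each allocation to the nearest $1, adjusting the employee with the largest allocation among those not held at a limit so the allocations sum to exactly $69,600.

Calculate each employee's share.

Combined billable hours = 5,021.
Unconstrained shares: Tam 29,497.87; Vance 13,834.06; Petrov 7,014.06; Kowalski 19,254.01.
Cap binds for Tam ($18,600); balance $51,000 reallocated over remaining billable hours 2,893.
Cap binds for Kowalski ($21,600); balance $29,400 reallocated over remaining billable hours 1,504.
Remaining shares: Vance 19,508.78 → $19,509; Petrov 9,891.22 → $9,891.

Tam: $18,600; Vance: $19,509; Petrov: $9,891; Kowalski: $21,600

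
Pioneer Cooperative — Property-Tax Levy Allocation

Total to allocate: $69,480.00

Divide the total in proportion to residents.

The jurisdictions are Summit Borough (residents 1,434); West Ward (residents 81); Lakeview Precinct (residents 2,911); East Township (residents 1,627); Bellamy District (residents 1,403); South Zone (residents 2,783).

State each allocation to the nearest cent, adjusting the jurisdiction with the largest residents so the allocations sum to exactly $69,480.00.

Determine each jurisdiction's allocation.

Total residents = 1,434 + 81 + 2,911 + 1,627 + 1,403 + 2,783 = 10,239.
Pro-rata amounts: Summit Borough 9,730.8643; West Ward 549.6513; Lakeview Precinct 19,753.5189; East Township 11,040.5274; Bellamy District 9,520.5040; South Zone 18,884.9341.
At nearest cent: Summit Borough $9,730.86; West Ward $549.65; Lakeview Precinct $19,753.52; East Township $11,040.53; Bellamy District $9,520.50; South Zone $18,884.93. Sum = $69,479.99.
Difference $69,480.00 − $69,479.99 = +$0.01 applied to largest residents (Lakeview Precinct): Lakeview Precinct becomes $19,753.53.

Summit Borough: $9,730.86 | West Ward: $549.65 | Lakeview Precinct: $19,753.53 | East Township: $11,040.53 | Bellamy District: $9,520.50 | South Zone: $18,884.93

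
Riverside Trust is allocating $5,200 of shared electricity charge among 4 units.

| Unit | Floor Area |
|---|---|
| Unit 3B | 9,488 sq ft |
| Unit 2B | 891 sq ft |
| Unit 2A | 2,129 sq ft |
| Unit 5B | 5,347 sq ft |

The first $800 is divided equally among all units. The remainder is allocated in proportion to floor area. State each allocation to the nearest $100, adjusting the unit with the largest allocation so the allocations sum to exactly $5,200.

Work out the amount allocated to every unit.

Unit 3B: $2,600 | Unit 2B: $400 | Unit 2A: $700 | Unit 5B: $1,500

Equal tier: $800 ÷ 4 = $200 apiece.
Remainder $4,400 by floor area (total 17,855): Unit 3B 2,338.12 → $2,300; Unit 2B 219.57 → $200; Unit 2A 524.65 → $500; Unit 5B 1,317.66 → $1,300.
Rounding difference +$100 on remainder applied to Unit 3B.
Totals: Unit 3B $200 + $2,400 = $2,600; Unit 2B $200 + $200 = $400; Unit 2A $200 + $500 = $700; Unit 5B $200 + $1,300 = $1,500.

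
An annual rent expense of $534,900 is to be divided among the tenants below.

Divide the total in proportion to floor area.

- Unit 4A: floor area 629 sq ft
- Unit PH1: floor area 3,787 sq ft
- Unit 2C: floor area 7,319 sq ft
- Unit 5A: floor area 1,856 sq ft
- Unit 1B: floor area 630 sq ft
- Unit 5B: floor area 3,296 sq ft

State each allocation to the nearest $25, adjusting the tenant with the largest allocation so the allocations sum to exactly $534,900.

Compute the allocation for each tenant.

Unit 4A: $19,200 | Unit PH1: $115,650 | Unit 2C: $223,475 | Unit 5A: $56,675 | Unit 1B: $19,250 | Unit 5B: $100,650

Floor area total: 17,517.
Unrounded shares: Unit 4A 629/17,517 × $534,900 = 19,207.18; Unit PH1 3,787/17,517 × $534,900 = 115,640.02; Unit 2C 7,319/17,517 × $534,900 = 223,493.36; Unit 5A 1,856/17,517 × $534,900 = 56,674.91; Unit 1B 630/17,517 × $534,900 = 19,237.71; Unit 5B 3,296/17,517 × $534,900 = 100,646.82.
Rounded to nearest $25: Unit 4A $19,200; Unit PH1 $115,650; Unit 2C $223,500; Unit 5A $56,675; Unit 1B $19,250; Unit 5B $100,650. Sum = $534,925.
Difference $534,900 − $534,925 = −$25 applied to largest allocation (Unit 2C): Unit 2C becomes $223,475.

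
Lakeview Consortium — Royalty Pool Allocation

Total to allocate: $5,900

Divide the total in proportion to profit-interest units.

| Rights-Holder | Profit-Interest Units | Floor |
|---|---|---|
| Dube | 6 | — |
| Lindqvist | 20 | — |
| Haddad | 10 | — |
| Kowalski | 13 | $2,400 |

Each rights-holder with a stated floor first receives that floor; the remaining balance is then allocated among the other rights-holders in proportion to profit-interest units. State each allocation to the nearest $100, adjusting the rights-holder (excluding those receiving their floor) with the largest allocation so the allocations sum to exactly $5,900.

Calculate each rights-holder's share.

Dube: $600 | Lindqvist: $1,900 | Haddad: $1,000 | Kowalski: $2,400

Guaranteed amounts: Kowalski $2,400. Residual $3,500.
Residual split over remaining profit-interest units 36: Dube 583.33 → $600; Lindqvist 1,944.44 → $1,900; Haddad 972.22 → $1,000.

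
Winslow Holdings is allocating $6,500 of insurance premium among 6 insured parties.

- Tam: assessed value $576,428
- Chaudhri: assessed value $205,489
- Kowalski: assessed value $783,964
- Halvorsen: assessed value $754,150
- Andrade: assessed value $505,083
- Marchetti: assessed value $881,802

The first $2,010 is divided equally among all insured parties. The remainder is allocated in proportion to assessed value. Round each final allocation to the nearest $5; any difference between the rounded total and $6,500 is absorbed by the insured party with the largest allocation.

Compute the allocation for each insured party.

Tam: $1,035 · Chaudhri: $585 · Kowalski: $1,285 · Halvorsen: $1,250 · Andrade: $945 · Marchetti: $1,400

Equal tier: $2,010 ÷ 6 = $335 apiece.
Remainder $4,490 by assessed value (total 3,706,916): Tam 698.20 → $700; Chaudhri 248.90 → $250; Kowalski 949.58 → $950; Halvorsen 913.46 → $915; Andrade 611.78 → $610; Marchetti 1,068.08 → $1,070.
Rounding difference −$5 on remainder applied to Marchetti.
Totals: Tam $335 + $700 = $1,035; Chaudhri $335 + $250 = $585; Kowalski $335 + $950 = $1,285; Halvorsen $335 + $915 = $1,250; Andrade $335 + $610 = $945; Marchetti $335 + $1,065 = $1,400.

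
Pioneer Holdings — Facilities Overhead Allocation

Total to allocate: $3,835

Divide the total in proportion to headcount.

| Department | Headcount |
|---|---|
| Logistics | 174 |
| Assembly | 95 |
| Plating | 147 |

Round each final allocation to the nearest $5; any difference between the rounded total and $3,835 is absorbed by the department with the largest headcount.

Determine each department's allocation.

Sum of headcount: 174 + 95 + 147 = 416.
Unrounded shares: Logistics 1,604.06; Assembly 875.78; Plating 1,355.16.
After rounding ($5): Logistics $1,605; Assembly $875; Plating $1,355. Sum = $3,835.
No rounding difference to absorb.

Logistics: $1,605; Assembly: $875; Plating: $1,355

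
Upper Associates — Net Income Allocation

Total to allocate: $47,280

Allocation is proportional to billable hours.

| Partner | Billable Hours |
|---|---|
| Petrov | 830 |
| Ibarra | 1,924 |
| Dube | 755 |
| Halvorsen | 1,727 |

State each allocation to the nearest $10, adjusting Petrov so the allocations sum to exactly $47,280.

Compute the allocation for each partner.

Billable hours total: 5,236.
Pro-rata amounts: Petrov 830/5,236 × $47,280 = 7,494.73; Ibarra 1,924/5,236 × $47,280 = 17,373.32; Dube 755/5,236 × $47,280 = 6,817.49; Halvorsen 1,727/5,236 × $47,280 = 15,594.45.
After rounding ($10): Petrov $7,490; Ibarra $17,370; Dube $6,820; Halvorsen $15,590. Sum = $47,270.
Difference $47,280 − $47,270 = +$10 applied to Petrov: Petrov becomes $7,500.

Petrov: $7,500 | Ibarra: $17,370 | Dube: $6,820 | Halvorsen: $15,590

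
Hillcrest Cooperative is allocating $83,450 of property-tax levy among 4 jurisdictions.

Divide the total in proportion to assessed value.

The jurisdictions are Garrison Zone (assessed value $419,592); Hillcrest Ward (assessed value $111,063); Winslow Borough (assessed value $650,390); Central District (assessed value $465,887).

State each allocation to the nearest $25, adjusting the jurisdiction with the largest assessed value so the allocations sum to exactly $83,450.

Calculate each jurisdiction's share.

Garrison Zone: $21,250 | Hillcrest Ward: $5,625 | Winslow Borough: $32,975 | Central District: $23,600

Assessed value total: 1,646,932.
Pro-rata amounts: Garrison Zone 419,592/1,646,932 × $83,450 = 21,260.72; Hillcrest Ward 111,063/1,646,932 × $83,450 = 5,627.56; Winslow Borough 650,390/1,646,932 × $83,450 = 32,955.24; Central District 465,887/1,646,932 × $83,450 = 23,606.48.
At nearest $25: Garrison Zone $21,250; Hillcrest Ward $5,625; Winslow Borough $32,950; Central District $23,600. Sum = $83,425.
Difference $83,450 − $83,425 = +$25 applied to largest assessed value (Winslow Borough): Winslow Borough becomes $32,975.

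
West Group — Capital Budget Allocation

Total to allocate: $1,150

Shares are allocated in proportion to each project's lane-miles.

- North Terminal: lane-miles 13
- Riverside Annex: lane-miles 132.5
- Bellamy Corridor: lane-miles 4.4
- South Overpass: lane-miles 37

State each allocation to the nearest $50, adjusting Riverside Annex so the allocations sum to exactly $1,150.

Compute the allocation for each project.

Sum of lane-miles: 186.9.
Proportional shares: North Terminal 13/186.9 × $1,150 = 79.99; Riverside Annex 132.5/186.9 × $1,150 = 815.28; Bellamy Corridor 4.4/186.9 × $1,150 = 27.07; South Overpass 37/186.9 × $1,150 = 227.66.
At nearest $50: North Terminal $100; Riverside Annex $800; Bellamy Corridor $50; South Overpass $250. Sum = $1,200.
Difference $1,150 − $1,200 = −$50 applied to Riverside Annex: Riverside Annex becomes $750.

North Terminal: $100 | Riverside Annex: $750 | Bellamy Corridor: $50 | South Overpass: $250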